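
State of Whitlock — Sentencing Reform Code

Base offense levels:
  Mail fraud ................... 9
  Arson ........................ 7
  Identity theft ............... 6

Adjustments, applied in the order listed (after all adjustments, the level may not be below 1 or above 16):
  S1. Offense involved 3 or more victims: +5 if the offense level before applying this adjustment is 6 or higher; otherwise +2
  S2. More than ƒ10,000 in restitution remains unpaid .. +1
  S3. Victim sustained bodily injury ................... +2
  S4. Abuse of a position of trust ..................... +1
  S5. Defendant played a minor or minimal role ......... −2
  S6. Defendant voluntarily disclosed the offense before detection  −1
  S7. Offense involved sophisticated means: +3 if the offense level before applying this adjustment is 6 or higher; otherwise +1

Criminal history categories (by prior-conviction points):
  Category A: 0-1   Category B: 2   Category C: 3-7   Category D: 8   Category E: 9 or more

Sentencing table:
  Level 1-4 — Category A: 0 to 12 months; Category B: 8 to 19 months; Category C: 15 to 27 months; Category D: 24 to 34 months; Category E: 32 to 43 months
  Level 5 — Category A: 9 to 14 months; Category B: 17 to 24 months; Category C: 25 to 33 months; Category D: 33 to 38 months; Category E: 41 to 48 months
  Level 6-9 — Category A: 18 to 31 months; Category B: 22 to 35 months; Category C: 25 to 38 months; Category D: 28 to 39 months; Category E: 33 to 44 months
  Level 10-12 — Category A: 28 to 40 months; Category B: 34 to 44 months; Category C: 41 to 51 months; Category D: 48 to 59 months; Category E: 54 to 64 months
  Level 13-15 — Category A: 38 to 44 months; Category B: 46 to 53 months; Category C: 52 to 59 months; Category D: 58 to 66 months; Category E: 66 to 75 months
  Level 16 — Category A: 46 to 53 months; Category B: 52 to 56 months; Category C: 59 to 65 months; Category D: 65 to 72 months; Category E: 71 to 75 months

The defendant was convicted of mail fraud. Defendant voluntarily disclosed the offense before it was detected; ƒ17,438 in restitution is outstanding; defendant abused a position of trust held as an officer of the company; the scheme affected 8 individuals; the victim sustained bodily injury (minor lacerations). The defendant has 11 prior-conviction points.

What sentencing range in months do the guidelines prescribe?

Base offense level for mail fraud: 9.
S1 applies (level before this adjustment is 9 ≥ 6, so +5): 9 + 5 = 14.
S2 applies: 14 + 1 = 15.
S3 applies: 15 + 2 = 17.
S4 applies: 17 + 1 = 18.
S6 applies: 18 − 1 = 17.
S7 does not apply.
Level 17 exceeds the maximum of 16; capped at 16.
Final offense level: 16.
Criminal history: 11 prior points → Category E (9+).
Level 16 falls in the 16 band.
Grid: Level 16 × Category E = 71-75 months.

71-75 months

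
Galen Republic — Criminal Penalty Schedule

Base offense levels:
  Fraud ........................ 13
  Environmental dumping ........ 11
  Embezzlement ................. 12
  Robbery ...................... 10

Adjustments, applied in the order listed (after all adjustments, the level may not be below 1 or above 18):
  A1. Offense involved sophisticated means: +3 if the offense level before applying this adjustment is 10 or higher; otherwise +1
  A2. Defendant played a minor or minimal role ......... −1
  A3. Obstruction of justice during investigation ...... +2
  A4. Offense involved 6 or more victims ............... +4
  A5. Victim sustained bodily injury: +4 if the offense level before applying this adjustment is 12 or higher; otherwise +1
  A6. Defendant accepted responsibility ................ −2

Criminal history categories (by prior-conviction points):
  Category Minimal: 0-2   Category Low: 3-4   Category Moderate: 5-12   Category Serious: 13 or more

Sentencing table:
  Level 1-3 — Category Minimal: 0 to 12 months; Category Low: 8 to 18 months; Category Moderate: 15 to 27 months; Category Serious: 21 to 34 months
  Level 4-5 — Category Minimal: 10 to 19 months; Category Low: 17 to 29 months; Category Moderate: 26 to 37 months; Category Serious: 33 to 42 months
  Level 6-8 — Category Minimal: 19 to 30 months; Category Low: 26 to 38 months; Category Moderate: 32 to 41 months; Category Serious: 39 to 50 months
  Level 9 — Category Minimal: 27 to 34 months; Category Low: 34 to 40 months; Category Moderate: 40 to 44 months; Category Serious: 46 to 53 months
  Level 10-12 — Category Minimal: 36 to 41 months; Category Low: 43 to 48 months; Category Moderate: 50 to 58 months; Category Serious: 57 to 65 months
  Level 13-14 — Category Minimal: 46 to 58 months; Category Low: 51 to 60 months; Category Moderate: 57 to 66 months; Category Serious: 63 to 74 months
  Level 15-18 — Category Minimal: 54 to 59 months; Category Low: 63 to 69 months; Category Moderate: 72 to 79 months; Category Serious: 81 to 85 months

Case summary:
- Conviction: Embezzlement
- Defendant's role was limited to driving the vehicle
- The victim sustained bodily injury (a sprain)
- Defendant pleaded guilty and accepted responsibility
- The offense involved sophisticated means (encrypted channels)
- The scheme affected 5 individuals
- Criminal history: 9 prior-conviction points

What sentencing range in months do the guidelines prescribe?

72-79 months

Base offense level for embezzlement: 12.
A1 applies (level before this adjustment is 12 ≥ 10, so +3): 12 + 3 = 15.
A2 applies: 15 − 1 = 14.
A4 does not apply.
A5 applies (level before this adjustment is 14 ≥ 12, so +4): 14 + 4 = 18.
A6 applies: 18 − 2 = 16.
Final offense level: 16.
Criminal history: 9 prior points → Category Moderate (5-12).
Level 16 falls in the 15-18 band.
Grid: Level 15-18 × Category Moderate = 72-79 months.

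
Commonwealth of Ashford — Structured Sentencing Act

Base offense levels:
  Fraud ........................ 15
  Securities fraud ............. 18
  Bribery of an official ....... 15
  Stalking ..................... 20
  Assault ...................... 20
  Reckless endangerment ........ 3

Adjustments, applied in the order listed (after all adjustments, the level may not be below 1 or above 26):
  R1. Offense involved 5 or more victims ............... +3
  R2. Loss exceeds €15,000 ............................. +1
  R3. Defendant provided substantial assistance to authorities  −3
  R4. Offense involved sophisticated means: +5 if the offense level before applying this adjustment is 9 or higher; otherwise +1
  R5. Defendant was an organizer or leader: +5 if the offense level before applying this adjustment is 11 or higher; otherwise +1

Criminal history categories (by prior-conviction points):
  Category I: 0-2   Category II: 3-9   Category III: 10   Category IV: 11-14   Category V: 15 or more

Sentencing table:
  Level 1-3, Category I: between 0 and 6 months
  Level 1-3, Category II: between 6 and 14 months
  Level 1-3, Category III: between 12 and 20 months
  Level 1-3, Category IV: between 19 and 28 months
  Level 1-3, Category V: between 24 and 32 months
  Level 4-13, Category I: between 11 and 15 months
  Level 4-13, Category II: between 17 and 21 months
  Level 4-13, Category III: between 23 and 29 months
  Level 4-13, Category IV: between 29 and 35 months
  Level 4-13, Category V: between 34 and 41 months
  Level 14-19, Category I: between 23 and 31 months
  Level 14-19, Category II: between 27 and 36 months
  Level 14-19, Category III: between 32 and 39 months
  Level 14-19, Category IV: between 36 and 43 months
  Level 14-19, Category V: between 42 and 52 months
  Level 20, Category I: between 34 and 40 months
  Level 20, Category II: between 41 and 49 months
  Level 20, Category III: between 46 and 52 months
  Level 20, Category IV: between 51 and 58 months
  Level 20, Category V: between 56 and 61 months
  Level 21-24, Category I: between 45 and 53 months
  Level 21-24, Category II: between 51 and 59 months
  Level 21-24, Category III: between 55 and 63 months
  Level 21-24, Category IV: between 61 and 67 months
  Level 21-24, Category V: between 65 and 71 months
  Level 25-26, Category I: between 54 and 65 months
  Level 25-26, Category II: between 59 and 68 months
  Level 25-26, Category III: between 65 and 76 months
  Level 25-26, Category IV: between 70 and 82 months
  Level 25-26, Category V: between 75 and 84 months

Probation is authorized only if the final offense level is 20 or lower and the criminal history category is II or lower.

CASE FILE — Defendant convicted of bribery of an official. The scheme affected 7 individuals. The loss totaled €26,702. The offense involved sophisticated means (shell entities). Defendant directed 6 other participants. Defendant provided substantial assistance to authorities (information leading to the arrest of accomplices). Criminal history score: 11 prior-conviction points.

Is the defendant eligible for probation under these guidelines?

Base offense level for bribery of an official: 15.
R1 applies: 15 + 3 = 18.
R2 applies: 18 + 1 = 19.
R3 applies: 19 − 3 = 16.
R4 applies (level before this adjustment is 16 ≥ 9, so +5): 16 + 5 = 21.
R5 applies (level before this adjustment is 21 ≥ 11, so +5): 21 + 5 = 26.
Final offense level: 26.
Criminal history: 11 prior points → Category IV (11-14).
Level 26 falls in the 25-26 band.
Grid: Level 25-26 × Category IV = 70-82 months.
Probation check: level 26 > 20 and category IV > II → not eligible.

No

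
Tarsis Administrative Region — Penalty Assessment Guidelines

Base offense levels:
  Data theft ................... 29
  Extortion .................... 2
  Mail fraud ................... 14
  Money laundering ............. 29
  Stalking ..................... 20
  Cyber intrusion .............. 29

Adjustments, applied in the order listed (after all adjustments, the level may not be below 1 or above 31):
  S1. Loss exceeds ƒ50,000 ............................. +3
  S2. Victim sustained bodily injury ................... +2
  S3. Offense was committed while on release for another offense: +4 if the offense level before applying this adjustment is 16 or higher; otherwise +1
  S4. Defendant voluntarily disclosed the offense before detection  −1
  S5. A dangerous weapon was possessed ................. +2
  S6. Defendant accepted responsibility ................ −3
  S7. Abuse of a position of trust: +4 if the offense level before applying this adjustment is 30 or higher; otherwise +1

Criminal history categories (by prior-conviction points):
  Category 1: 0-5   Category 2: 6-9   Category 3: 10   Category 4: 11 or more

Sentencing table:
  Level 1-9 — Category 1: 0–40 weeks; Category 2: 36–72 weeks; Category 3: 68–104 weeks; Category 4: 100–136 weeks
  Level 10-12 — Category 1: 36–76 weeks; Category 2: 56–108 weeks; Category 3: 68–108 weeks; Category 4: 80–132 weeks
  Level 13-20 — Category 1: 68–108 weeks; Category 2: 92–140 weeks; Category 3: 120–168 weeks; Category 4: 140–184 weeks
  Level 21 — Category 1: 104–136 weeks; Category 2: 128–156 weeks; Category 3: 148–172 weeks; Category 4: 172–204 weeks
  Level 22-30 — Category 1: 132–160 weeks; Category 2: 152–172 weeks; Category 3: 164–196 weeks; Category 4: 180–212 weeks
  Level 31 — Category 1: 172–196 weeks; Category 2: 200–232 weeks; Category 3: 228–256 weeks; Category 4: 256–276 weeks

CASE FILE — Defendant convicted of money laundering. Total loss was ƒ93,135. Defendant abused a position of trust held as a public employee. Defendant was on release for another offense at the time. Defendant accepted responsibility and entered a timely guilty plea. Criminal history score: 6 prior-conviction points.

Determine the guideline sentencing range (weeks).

Base offense level for money laundering: 29.
S1 applies: 29 + 3 = 32.
S2 does not apply.
S3 applies (level before this adjustment is 32 ≥ 16, so +4): 32 + 4 = 36.
S4 does not apply.
S6 applies: 36 − 3 = 33.
S7 applies (level before this adjustment is 33 ≥ 30, so +4): 33 + 4 = 37.
Level 37 exceeds the maximum of 31; capped at 31.
Final offense level: 31.
Criminal history: 6 prior points → Category 2 (6-9).
Level 31 falls in the 31 band.
Grid: Level 31 × Category 2 = 200-232 weeks.

200-232 weeks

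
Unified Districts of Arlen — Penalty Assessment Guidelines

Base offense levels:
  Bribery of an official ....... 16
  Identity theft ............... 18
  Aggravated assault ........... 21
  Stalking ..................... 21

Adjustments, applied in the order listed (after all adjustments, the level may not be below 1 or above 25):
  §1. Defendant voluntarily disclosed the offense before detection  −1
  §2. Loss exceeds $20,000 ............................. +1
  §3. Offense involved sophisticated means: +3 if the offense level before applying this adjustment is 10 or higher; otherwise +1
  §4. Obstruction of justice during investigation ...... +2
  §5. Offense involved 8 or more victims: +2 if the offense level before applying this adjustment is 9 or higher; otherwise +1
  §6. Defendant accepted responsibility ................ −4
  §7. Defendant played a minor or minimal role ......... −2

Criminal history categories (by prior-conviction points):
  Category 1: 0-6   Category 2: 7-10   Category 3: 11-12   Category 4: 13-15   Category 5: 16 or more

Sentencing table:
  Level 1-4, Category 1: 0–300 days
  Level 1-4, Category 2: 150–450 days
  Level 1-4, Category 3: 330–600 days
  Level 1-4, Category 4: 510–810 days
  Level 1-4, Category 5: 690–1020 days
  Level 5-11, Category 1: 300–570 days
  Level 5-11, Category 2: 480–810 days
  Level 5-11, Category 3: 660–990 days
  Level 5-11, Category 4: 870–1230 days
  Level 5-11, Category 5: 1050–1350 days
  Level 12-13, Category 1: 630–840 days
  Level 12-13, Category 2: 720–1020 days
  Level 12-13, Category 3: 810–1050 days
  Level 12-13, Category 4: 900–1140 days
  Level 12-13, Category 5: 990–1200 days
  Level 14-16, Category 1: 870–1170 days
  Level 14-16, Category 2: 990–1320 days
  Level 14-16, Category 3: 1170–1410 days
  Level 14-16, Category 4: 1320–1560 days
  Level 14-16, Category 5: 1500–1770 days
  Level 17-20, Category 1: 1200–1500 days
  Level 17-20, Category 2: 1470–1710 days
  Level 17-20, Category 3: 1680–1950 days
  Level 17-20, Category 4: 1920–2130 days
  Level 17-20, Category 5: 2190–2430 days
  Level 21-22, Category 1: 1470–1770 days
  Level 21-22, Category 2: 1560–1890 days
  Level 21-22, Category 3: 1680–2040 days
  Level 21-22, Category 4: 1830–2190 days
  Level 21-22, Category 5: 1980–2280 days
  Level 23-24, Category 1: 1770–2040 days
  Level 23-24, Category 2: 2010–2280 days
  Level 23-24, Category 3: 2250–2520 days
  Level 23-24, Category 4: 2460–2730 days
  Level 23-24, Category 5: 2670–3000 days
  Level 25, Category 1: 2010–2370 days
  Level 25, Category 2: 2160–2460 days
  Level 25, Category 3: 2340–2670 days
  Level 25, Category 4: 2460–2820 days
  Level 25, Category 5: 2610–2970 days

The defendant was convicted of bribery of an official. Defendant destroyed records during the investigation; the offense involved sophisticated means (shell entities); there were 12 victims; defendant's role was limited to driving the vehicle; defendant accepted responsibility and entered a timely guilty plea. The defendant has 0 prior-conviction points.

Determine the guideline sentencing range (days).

Base offense level for bribery of an official: 16.
§1 does not apply.
§3 applies (level before this adjustment is 16 ≥ 10, so +3): 16 + 3 = 19.
§4 applies: 19 + 2 = 21.
§5 applies (level before this adjustment is 21 ≥ 9, so +2): 21 + 2 = 23.
§6 applies: 23 − 4 = 19.
§7 applies: 19 − 2 = 17.
Final offense level: 17.
Criminal history: 0 prior points → Category 1 (0-6).
Level 17 falls in the 17-20 band.
Grid: Level 17-20 × Category 1 = 1200-1500 days.

1200-1500 days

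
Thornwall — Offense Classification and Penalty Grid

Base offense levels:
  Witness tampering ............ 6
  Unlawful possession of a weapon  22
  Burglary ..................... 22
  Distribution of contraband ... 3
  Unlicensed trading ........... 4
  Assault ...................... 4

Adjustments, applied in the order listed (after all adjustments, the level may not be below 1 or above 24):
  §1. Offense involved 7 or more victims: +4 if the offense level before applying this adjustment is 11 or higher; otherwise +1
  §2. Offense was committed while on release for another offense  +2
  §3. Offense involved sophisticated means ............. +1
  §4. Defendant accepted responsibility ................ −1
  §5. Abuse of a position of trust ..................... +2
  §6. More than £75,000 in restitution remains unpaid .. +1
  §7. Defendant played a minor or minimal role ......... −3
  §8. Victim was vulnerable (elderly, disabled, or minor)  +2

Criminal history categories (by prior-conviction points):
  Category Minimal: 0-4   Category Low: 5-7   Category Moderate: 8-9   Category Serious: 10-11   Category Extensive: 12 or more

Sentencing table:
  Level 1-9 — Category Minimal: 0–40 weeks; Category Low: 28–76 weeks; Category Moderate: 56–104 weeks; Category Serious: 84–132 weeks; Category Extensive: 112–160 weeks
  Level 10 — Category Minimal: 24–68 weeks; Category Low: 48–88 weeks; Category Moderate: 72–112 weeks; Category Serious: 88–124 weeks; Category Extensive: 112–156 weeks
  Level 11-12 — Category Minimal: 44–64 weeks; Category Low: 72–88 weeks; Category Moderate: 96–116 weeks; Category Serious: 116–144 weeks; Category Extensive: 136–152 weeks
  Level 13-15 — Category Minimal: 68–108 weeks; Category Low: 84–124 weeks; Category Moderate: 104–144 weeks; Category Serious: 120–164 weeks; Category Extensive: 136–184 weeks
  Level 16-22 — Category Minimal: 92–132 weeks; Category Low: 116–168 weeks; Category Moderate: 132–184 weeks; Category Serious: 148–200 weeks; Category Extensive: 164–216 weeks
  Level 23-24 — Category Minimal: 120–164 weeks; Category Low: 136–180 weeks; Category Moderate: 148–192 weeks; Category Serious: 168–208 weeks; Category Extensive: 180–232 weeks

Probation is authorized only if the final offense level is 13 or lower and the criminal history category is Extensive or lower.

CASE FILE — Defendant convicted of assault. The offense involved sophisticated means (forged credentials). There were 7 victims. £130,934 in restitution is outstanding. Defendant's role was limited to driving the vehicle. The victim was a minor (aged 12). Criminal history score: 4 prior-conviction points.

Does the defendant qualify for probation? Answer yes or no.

Yes

Base offense level for assault: 4.
§1 applies (level before this adjustment is 4 < 11, so +1): 4 + 1 = 5.
§3 applies: 5 + 1 = 6.
§6 applies: 6 + 1 = 7.
§7 applies: 7 − 3 = 4.
§8 applies: 4 + 2 = 6.
Final offense level: 6.
Criminal history: 4 prior points → Category Minimal (0-4).
Level 6 falls in the 1-9 band.
Grid: Level 1-9 × Category Minimal = 0-40 weeks.
Probation check: level 6 ≤ 13 and category Minimal ≤ Extensive → eligible.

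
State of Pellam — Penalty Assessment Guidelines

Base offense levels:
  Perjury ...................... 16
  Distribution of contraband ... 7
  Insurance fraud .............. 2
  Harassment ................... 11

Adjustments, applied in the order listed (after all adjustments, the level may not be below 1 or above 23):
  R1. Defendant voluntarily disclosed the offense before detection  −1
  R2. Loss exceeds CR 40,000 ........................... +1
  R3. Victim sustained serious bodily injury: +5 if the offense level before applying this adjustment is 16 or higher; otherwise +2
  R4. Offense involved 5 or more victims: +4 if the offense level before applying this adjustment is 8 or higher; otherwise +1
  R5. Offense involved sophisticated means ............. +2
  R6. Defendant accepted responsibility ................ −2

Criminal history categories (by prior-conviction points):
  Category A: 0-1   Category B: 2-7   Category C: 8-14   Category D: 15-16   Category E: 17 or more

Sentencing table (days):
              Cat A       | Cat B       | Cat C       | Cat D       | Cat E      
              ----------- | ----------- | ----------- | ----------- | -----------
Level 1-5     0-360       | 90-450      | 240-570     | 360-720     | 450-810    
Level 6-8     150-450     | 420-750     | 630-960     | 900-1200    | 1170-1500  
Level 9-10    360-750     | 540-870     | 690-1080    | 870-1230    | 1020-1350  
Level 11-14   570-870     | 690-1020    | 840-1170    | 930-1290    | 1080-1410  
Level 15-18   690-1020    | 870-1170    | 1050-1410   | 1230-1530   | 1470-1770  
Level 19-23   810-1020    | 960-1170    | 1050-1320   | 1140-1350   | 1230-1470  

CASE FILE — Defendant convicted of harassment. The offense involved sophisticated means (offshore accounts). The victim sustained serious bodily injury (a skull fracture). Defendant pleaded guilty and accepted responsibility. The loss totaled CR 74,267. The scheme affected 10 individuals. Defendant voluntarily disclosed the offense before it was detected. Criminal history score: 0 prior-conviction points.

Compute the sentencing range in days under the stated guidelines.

690-1020 days

Base offense level for harassment: 11.
R1 applies: 11 − 1 = 10.
R2 applies: 10 + 1 = 11.
R3 applies (level before this adjustment is 11 < 16, so +2): 11 + 2 = 13.
R4 applies (level before this adjustment is 13 ≥ 8, so +4): 13 + 4 = 17.
R5 applies: 17 + 2 = 19.
R6 applies: 19 − 2 = 17.
Final offense level: 17.
Criminal history: 0 prior points → Category A (0-1).
Level 17 falls in the 15-18 band.
Grid: Level 15-18 × Category A = 690-1020 days.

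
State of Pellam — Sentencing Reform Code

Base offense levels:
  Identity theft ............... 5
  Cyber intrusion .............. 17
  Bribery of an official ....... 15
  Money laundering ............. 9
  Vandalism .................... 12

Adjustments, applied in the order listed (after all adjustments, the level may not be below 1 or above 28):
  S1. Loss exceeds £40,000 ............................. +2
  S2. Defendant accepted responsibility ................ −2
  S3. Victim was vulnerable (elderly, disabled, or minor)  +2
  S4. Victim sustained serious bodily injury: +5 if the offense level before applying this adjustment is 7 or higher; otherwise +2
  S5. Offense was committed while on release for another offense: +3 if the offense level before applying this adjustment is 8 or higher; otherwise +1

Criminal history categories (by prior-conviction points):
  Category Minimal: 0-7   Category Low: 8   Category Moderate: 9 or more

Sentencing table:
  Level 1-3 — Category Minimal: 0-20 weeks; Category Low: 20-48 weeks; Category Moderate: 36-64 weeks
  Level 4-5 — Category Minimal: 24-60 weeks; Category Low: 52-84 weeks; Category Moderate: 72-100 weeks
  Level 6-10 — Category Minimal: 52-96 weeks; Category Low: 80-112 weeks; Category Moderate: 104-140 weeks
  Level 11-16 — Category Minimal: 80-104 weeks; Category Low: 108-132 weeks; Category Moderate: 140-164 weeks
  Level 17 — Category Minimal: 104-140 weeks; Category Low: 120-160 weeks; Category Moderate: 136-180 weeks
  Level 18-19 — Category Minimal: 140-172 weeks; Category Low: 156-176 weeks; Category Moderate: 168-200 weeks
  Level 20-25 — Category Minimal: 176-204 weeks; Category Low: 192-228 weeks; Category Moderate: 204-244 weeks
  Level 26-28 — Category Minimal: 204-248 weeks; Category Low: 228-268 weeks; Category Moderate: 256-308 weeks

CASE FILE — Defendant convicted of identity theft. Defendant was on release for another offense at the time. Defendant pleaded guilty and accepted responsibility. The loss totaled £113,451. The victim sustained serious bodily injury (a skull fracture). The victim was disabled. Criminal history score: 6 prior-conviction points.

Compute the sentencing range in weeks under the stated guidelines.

80-104 weeks

Base offense level for identity theft: 5.
S1 applies: 5 + 2 = 7.
S2 applies: 7 − 2 = 5.
S3 applies: 5 + 2 = 7.
S4 applies (level before this adjustment is 7 ≥ 7, so +5): 7 + 5 = 12.
S5 applies (level before this adjustment is 12 ≥ 8, so +3): 12 + 3 = 15.
Final offense level: 15.
Criminal history: 6 prior points → Category Minimal (0-7).
Level 15 falls in the 11-16 band.
Grid: Level 11-16 × Category Minimal = 80-104 weeks.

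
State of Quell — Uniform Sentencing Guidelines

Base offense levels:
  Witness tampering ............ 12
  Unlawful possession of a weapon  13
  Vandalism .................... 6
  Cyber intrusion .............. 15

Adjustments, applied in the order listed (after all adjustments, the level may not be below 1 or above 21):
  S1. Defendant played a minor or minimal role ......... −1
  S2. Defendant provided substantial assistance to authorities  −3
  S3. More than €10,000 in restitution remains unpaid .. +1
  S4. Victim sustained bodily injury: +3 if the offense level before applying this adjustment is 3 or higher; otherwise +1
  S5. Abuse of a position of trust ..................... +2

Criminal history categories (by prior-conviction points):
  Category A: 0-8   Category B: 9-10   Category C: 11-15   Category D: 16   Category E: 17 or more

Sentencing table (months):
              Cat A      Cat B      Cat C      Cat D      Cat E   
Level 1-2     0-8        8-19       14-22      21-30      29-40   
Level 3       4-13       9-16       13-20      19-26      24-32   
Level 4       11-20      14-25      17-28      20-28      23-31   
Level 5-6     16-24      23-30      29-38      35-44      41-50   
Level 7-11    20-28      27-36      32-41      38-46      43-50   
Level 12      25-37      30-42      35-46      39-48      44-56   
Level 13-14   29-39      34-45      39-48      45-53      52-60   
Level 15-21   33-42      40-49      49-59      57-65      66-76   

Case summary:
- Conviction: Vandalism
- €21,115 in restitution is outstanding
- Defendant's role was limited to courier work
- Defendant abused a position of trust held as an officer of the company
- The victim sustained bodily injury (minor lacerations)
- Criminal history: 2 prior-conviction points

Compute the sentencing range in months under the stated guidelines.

Base offense level for vandalism: 6.
S1 applies: 6 − 1 = 5.
S3 applies: 5 + 1 = 6.
S4 applies (level before this adjustment is 6 ≥ 3, so +3): 6 + 3 = 9.
S5 applies: 9 + 2 = 11.
Final offense level: 11.
Criminal history: 2 prior points → Category A (0-8).
Level 11 falls in the 7-11 band.
Grid: Level 7-11 × Category A = 20-28 months.

20-28 months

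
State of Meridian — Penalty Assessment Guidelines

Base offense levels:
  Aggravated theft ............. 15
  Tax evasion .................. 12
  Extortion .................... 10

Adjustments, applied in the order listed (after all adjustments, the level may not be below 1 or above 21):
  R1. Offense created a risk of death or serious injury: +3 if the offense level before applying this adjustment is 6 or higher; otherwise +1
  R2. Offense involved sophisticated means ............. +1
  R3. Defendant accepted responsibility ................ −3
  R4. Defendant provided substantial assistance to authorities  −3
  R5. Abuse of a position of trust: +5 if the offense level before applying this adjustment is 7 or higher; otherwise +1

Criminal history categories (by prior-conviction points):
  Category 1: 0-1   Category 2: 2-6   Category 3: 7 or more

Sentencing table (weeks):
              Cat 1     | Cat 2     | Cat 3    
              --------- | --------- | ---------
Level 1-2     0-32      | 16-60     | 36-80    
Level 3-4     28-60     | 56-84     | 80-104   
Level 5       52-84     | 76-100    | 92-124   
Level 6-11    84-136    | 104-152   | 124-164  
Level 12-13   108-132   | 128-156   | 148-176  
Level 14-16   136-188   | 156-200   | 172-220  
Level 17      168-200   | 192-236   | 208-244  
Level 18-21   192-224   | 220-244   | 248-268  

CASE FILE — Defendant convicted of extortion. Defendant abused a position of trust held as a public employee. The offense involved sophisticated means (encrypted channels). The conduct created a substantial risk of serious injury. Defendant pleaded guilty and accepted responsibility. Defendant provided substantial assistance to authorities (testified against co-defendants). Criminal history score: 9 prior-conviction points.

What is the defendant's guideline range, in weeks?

Base offense level for extortion: 10.
R1 applies (level before this adjustment is 10 ≥ 6, so +3): 10 + 3 = 13.
R2 applies: 13 + 1 = 14.
R3 applies: 14 − 3 = 11.
R4 applies: 11 − 3 = 8.
R5 applies (level before this adjustment is 8 ≥ 7, so +5): 8 + 5 = 13.
Final offense level: 13.
Criminal history: 9 prior points → Category 3 (7+).
Level 13 falls in the 12-13 band.
Grid: Level 12-13 × Category 3 = 148-176 weeks.

148-176 weeks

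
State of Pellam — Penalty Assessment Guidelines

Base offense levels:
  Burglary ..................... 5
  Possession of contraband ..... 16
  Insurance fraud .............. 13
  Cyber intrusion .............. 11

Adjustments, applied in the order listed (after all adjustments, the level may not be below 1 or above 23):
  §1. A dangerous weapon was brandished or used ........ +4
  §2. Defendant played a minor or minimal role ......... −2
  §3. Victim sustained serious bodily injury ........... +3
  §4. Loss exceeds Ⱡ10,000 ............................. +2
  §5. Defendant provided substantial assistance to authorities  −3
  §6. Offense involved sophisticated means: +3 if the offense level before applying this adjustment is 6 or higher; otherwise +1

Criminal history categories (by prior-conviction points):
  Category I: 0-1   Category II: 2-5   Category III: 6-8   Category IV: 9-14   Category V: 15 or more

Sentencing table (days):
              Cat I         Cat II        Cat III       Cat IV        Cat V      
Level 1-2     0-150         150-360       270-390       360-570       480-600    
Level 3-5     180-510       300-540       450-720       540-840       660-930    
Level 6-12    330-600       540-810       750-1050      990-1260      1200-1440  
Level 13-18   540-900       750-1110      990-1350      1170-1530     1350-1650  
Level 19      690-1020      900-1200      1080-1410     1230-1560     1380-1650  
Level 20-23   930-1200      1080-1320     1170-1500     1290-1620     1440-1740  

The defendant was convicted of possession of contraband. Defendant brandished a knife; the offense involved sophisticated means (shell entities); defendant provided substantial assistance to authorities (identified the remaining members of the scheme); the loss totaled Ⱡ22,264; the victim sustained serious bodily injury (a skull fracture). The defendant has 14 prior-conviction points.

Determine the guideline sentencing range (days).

Base offense level for possession of contraband: 16.
§1 applies: 16 + 4 = 20.
§2 does not apply.
§3 applies: 20 + 3 = 23.
§4 applies: 23 + 2 = 25.
§5 applies: 25 − 3 = 22.
§6 applies (level before this adjustment is 22 ≥ 6, so +3): 22 + 3 = 25.
Level 25 exceeds the maximum of 23; capped at 23.
Final offense level: 23.
Criminal history: 14 prior points → Category IV (9-14).
Level 23 falls in the 20-23 band.
Grid: Level 20-23 × Category IV = 1290-1620 days.

1290-1620 days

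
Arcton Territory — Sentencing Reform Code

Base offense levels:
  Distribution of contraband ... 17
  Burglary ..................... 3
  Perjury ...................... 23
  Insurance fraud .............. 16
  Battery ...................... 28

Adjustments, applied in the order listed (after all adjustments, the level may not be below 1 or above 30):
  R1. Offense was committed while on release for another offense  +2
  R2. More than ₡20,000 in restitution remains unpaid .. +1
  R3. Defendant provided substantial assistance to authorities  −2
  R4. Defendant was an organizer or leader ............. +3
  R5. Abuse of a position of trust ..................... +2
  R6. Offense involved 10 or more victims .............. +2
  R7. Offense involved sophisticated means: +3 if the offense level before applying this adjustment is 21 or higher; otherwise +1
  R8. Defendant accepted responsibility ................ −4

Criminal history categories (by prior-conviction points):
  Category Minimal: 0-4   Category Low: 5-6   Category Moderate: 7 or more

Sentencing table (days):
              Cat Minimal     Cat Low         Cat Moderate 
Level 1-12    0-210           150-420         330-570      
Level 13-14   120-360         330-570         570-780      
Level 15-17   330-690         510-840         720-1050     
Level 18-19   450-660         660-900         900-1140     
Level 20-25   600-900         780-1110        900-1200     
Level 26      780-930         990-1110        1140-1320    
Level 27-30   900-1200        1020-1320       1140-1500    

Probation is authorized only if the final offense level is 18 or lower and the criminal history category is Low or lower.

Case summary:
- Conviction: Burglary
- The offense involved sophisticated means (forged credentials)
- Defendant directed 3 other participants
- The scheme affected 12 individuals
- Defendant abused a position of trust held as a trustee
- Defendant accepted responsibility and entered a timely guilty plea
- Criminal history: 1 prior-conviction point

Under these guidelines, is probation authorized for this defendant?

Yes

Base offense level for burglary: 3.
R1 does not apply.
R3 does not apply.
R4 applies: 3 + 3 = 6.
R5 applies: 6 + 2 = 8.
R6 applies: 8 + 2 = 10.
R7 applies (level before this adjustment is 10 < 21, so +1): 10 + 1 = 11.
R8 applies: 11 − 4 = 7.
Final offense level: 7.
Criminal history: 1 prior point → Category Minimal (0-4).
Level 7 falls in the 1-12 band.
Grid: Level 1-12 × Category Minimal = 0-210 days.
Probation check: level 7 ≤ 18 and category Minimal ≤ Low → eligible.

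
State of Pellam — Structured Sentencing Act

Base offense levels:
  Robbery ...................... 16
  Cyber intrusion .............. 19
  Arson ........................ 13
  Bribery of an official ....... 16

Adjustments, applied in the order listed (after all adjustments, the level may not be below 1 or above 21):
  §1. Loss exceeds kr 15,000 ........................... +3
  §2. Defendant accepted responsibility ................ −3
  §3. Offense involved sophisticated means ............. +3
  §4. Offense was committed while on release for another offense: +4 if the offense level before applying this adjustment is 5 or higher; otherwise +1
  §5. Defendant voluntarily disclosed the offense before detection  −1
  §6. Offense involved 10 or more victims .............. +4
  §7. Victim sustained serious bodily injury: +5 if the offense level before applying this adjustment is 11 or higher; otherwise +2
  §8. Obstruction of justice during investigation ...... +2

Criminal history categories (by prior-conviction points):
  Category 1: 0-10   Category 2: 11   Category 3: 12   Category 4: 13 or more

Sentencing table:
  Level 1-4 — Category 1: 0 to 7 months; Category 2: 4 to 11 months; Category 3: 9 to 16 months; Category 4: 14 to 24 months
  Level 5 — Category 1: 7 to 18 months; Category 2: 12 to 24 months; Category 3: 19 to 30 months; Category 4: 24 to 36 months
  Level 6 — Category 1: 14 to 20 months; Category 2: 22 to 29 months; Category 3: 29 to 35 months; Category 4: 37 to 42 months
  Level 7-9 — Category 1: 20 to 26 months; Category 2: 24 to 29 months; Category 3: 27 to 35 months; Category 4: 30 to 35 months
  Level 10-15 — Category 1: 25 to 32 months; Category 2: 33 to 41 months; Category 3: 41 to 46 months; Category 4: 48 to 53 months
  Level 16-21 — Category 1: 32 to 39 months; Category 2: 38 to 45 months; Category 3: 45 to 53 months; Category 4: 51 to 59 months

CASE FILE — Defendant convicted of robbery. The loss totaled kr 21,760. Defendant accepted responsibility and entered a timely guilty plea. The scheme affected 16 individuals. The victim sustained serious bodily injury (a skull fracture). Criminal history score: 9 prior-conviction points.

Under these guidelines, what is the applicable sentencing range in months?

Base offense level for robbery: 16.
§1 applies: 16 + 3 = 19.
§2 applies: 19 − 3 = 16.
§4 does not apply.
§6 applies: 16 + 4 = 20.
§7 applies (level before this adjustment is 20 ≥ 11, so +5): 20 + 5 = 25.
Level 25 exceeds the maximum of 21; capped at 21.
Final offense level: 21.
Criminal history: 9 prior points → Category 1 (0-10).
Level 21 falls in the 16-21 band.
Grid: Level 16-21 × Category 1 = 32-39 months.

32-39 months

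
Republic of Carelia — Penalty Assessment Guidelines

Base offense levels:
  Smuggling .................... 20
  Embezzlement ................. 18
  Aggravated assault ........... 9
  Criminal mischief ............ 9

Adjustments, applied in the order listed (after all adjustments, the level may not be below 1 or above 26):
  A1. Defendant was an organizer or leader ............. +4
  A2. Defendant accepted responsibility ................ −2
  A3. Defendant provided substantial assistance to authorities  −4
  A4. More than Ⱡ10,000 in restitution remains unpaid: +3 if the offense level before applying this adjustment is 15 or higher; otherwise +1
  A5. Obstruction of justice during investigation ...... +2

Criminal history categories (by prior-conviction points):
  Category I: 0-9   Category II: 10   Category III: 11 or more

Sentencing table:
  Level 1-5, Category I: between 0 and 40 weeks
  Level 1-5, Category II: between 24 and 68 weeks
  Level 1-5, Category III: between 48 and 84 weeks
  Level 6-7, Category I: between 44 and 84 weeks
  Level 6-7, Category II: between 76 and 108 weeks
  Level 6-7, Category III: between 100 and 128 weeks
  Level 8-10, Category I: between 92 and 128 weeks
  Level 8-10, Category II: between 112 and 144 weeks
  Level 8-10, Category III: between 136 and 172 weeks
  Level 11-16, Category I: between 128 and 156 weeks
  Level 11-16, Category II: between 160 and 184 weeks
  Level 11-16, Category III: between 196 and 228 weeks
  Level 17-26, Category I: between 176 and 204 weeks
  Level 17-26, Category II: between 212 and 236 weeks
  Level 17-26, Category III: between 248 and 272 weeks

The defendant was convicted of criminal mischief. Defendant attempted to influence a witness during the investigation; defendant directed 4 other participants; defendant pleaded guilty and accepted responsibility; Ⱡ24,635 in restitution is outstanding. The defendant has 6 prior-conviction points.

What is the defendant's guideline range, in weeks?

Base offense level for criminal mischief: 9.
A1 applies: 9 + 4 = 13.
A2 applies: 13 − 2 = 11.
A4 applies (level before this adjustment is 11 < 15, so +1): 11 + 1 = 12.
A5 applies: 12 + 2 = 14.
Final offense level: 14.
Criminal history: 6 prior points → Category I (0-9).
Level 14 falls in the 11-16 band.
Grid: Level 11-16 × Category I = 128-156 weeks.

128-156 weeks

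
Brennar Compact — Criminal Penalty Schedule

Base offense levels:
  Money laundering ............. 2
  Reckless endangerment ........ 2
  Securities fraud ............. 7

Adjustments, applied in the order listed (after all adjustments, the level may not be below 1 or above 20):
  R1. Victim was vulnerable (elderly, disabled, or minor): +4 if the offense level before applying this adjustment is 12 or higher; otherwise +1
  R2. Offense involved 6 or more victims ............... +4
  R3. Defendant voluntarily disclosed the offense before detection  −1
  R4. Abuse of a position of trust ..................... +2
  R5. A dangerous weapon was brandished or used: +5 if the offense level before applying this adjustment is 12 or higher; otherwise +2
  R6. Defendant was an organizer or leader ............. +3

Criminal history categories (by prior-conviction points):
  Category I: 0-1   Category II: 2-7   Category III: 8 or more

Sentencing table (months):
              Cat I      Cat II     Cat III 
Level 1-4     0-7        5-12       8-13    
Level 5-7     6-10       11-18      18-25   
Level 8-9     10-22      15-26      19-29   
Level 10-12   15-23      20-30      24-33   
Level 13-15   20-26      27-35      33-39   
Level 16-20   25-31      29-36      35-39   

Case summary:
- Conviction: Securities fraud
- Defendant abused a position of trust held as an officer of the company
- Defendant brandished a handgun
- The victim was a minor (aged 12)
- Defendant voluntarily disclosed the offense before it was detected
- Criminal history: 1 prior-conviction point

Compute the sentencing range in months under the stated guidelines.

Base offense level for securities fraud: 7.
R1 applies (level before this adjustment is 7 < 12, so +1): 7 + 1 = 8.
R2 does not apply.
R3 applies: 8 − 1 = 7.
R4 applies: 7 + 2 = 9.
R5 applies (level before this adjustment is 9 < 12, so +2): 9 + 2 = 11.
R6 does not apply.
Final offense level: 11.
Criminal history: 1 prior point → Category I (0-1).
Level 11 falls in the 10-12 band.
Grid: Level 10-12 × Category I = 15-23 months.

15-23 months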